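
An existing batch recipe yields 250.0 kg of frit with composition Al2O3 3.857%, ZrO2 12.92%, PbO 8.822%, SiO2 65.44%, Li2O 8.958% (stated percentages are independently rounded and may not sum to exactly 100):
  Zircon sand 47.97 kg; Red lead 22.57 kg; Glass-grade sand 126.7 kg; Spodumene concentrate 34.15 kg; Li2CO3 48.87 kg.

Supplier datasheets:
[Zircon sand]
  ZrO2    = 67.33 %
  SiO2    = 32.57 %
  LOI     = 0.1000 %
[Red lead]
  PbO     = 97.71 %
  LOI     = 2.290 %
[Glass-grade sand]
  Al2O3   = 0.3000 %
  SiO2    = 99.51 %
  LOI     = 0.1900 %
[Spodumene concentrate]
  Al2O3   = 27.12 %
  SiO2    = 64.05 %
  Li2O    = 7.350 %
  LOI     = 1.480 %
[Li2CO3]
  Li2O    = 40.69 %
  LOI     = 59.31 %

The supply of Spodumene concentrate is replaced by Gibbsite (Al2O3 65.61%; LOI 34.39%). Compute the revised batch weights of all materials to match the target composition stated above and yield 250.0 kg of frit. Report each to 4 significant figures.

Revised batch per 250.0 kg frit:
  Zircon sand: 47.97 kg
  Red lead: 22.57 kg
  Glass-grade sand: 148.7 kg
  Gibbsite: 14.02 kg
  Li2CO3: 55.04 kg
Total batch = 288.3 kg; LOI loss = 38.31 kg

Working values are displayed (rounded to four significant figures) at each printed step. Each numeric step carries full float precision from start to finish; each reported value carries a single rounding; the derived quantities (the five compositions, totals, glass mass, LOI, the yield) are recomputed using the weight values per 250.0 kg of glass in full precision as quoted within the problem or answer text.
Target masses of each oxide per 250.0 kg frit:
  Al2O3: 3.857% × 250.0 = 9.642 kg
  ZrO2: 12.92% × 250.0 = 32.30 kg
  PbO: 8.822% × 250.0 = 22.06 kg
  SiO2: 65.44% × 250.0 = 163.6 kg
  Li2O: 8.958% × 250.0 = 22.40 kg
Sums-versus-targets review working from each reported weight, versus the basis set out (sums match the target masses net of answer rounding effects):
  Al2O3: 148.7·0.003000 + 14.02·0.6561 = 9.645 kg (target 9.642 kg)
  ZrO2: 47.97·0.6733 = 32.30 kg (target 32.30 kg)
  PbO: 22.57·0.9771 = 22.05 kg (target 22.06 kg)
  SiO2: 47.97·0.3257 + 148.7·0.9951 = 163.6 kg (target 163.6 kg)
  Li2O: 55.04·0.4069 = 22.40 kg (target 22.40 kg)
Mass balance on the glass: batch Σ − ignition loss = 250.0 kg (oxide target masses add up to 250.0 kg; versus the stated basis of 250.0 kg — rounding explains the deltas).
Whole-batch sum: Σ batch = 288.3 kg; ignition loss, Σ(batch × LOI) = 38.31 kg; as yield: glass ÷ batch → 86.71%.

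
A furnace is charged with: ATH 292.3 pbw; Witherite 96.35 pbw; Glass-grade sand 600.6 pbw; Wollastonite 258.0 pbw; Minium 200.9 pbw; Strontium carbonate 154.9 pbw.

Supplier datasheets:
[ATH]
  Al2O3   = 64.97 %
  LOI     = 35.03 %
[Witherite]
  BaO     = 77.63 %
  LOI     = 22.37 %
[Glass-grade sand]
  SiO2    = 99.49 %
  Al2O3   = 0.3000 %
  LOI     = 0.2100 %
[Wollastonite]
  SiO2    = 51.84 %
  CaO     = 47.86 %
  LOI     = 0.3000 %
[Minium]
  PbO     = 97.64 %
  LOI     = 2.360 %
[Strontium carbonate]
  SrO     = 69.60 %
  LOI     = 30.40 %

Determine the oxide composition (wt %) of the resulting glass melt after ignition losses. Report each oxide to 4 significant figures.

Every computation keeps full float precision in all steps. Working values are shown rounded off to 4 significant figures between the steps. A single rounding finalizes each reported figure; the derived quantities, which include totals, glass mass, the six compositions, yield, ignition loss, are computed in full precision, exactly as shown in the question or the answer, using the weight values at 1425 pbw of glass.
Mass of each oxide from the mix:
  SiO2: 600.6·0.9949 + 258.0·0.5184 = 731.3 pbw
  CaO: 258.0·0.4786 = 123.5 pbw
  SrO: 154.9·0.6960 = 107.8 pbw
  Al2O3: 292.3·0.6497 + 600.6·0.003000 = 191.7 pbw
  PbO: 200.9·0.9764 = 196.2 pbw
  BaO: 96.35·0.7763 = 74.80 pbw
LOI: 292.3·0.3503 + 96.35·0.2237 + 600.6·0.002100 + 258.0·0.003000 + 200.9·0.02360 + 154.9·0.3040 = 177.8 pbw
Glass = total batch minus LOI = 1603 − 177.8 = 1425 pbw (the oxide masses sum to this)
oxide / glass × 100 gives the wt %

Glass mass = 1425 pbw (batch 1603 − LOI 177.8).
Composition: SiO2 51.31%, CaO 8.664%, SrO 7.564%, Al2O3 13.45%, PbO 13.76%, BaO 5.248%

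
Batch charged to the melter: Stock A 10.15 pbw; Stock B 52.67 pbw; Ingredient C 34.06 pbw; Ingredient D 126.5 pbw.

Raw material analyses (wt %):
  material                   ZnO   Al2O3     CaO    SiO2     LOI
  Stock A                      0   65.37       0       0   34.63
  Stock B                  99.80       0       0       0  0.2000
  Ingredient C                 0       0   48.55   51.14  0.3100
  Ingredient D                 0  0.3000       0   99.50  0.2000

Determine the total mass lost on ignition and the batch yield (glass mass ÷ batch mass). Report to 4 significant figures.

LOI loss = 3.979 pbw; glass = 219.4 pbw; yield = 98.22%

Working values are printed rounded off to 4 significant digits when written out — all internal work runs at exact precision through every step — each reported result is rounded once only; the derived quantities, including the four compositions, ignition loss, glass mass, the yield, the totals, are computed using the weight values per 219.4 pbw of glass at exact precision, as given in either problem or answer.
LOI of each material in turn:
  Stock A: 10.15 × 0.3463 = 3.515 pbw
  Stock B: 52.67 × 0.002000 = 0.1053 pbw
  Ingredient C: 34.06 × 0.003100 = 0.1056 pbw
  Ingredient D: 126.5 × 0.002000 = 0.2530 pbw
Total LOI = 3.979 pbw
Glass = batch − LOI = 223.4 − 3.979 = 219.4 pbw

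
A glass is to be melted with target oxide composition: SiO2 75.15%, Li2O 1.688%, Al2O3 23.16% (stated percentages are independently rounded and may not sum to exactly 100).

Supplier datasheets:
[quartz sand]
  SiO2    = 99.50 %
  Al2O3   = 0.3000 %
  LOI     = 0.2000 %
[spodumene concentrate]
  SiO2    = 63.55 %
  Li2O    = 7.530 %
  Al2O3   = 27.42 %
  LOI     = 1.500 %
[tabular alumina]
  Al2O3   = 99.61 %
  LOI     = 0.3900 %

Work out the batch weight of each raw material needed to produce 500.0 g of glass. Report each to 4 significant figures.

The whole derivation maintains full precision at every stage — in-progress results appear rounded off to 4 significant digits as written; a single rounding finalizes each reported value. The derived quantities (LOI, totals, three oxide percentages, glass mass, the yield) are re-derived from the batch weights on 500.0 g of glass in full precision exactly as shown in question or answer.
Oxide mass targets, per 500.0 g glass:
  SiO2: 75.15% × 500.0 = 375.8 g
  Li2O: 1.688% × 500.0 = 8.440 g
  Al2O3: 23.16% × 500.0 = 115.8 g
Verifying the oxide balance applying the batch weights above, per the basis as stated (each sum matches its target mass exact up to rounding of places):
  SiO2: 306.1·0.9950 + 112.1·0.6355 = 375.8 g (target 375.8 g)
  Li2O: 112.1·0.07530 = 8.441 g (target 8.440 g)
  Al2O3: 306.1·0.003000 + 112.1·0.2742 + 84.48·0.9961 = 115.8 g (target 115.8 g)
Consistency of the glass mass: net batch after ignition = 500.1 g (the targets, summed, come to 500.0 g; stated basis 500.0 g — gaps are rounding artifacts).
Adding the batch up: Σ batch = 502.7 g; Σ batch·LOI gives LOI loss = 2.623 g; as yield: glass ÷ batch → 99.48%.

Batch per 500.0 g glass:
  quartz sand: 306.1 g
  spodumene concentrate: 112.1 g
  tabular alumina: 84.48 g
Total batch = 502.7 g; LOI loss = 2.623 g; yield = 99.48%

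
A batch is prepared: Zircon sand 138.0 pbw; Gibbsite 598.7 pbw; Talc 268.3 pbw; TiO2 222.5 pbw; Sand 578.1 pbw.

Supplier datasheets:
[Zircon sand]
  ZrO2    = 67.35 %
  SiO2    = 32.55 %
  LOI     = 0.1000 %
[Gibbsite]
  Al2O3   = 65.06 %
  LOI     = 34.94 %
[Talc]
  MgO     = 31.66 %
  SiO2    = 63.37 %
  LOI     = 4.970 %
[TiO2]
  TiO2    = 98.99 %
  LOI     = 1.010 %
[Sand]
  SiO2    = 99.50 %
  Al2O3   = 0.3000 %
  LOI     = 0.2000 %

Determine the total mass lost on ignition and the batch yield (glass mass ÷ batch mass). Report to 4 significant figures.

Each numeric step keeps full precision at all times. In-progress results are shown rounded to four significant digits when written out. Each reported number takes exactly one rounding; the derived quantities, including LOI, the yield, totals, glass mass, the five compositions, are carried starting from the weights per 1580 pbw of glass at full precision, as quoted within problem or answer.
Per-material ignition loss:
  Zircon sand: 138.0 × 0.001000 = 0.1380 pbw
  Gibbsite: 598.7 × 0.3494 = 209.2 pbw
  Talc: 268.3 × 0.04970 = 13.33 pbw
  TiO2: 222.5 × 0.01010 = 2.247 pbw
  Sand: 578.1 × 0.002000 = 1.156 pbw
Total LOI = 226.1 pbw
Glass = batch − LOI = 1806 − 226.1 = 1580 pbw

LOI loss = 226.1 pbw; glass = 1580 pbw; yield = 87.48%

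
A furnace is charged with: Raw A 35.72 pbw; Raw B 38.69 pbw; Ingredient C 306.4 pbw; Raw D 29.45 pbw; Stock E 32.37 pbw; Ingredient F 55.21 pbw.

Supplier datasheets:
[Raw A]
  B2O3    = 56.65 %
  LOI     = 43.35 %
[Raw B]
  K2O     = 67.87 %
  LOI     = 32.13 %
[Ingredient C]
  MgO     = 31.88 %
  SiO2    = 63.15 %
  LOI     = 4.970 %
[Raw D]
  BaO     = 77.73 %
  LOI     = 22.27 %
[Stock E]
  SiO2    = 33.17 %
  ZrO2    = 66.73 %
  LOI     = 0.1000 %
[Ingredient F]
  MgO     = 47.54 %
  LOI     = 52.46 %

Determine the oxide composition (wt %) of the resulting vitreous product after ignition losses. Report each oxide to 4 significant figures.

In-progress results appear, with 4-significant-digit rounding, as written; full float precision is kept through the solve; a single rounding finalizes every reported value — the derived quantities (yield, six oxide percentages, ignition loss, totals, glass mass) are recomputed at full float precision using the weight values per 419.1 pbw of glass, as given in either problem or answer.
Per-oxide mass from batch:
  MgO: 306.4·0.3188 + 55.21·0.4754 = 123.9 pbw
  SiO2: 306.4·0.6315 + 32.37·0.3317 = 204.2 pbw
  ZrO2: 32.37·0.6673 = 21.60 pbw
  K2O: 38.69·0.6787 = 26.26 pbw
  BaO: 29.45·0.7773 = 22.89 pbw
  B2O3: 35.72·0.5665 = 20.24 pbw
LOI: 35.72·0.4335 + 38.69·0.3213 + 306.4·0.04970 + 29.45·0.2227 + 32.37·0.001000 + 55.21·0.5246 = 78.70 pbw
Resulting glass, batch − LOI: 497.8 − 78.70 = 419.1 pbw (matching Σ of the oxides)
percent by weight: oxide/glass ×100

Glass mass = 419.1 pbw (batch 497.8 − LOI 78.70).
Composition: MgO 29.57%, SiO2 48.73%, ZrO2 5.154%, K2O 6.265%, BaO 5.462%, B2O3 4.828%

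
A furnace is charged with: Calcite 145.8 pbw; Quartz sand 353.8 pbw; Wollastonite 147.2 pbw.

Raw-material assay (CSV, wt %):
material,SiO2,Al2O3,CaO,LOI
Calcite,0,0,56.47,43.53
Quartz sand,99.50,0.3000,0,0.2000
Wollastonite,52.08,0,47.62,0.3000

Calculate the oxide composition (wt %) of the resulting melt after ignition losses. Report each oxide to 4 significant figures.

Glass mass = 582.2 pbw (batch 646.8 − LOI 64.62).
Composition: SiO2 73.64%, Al2O3 0.1823%, CaO 26.18%

In-progress results are printed rounded to four significant digits as written. All internal work maintains full precision at every stage; every reported result is rounded exactly once — the derived quantities, including three oxide percentages, the yield, net glass mass, LOI, the totals, are re-derived starting from the weights per 582.2 pbw of glass at full float precision precisely as stated by question or answer.
Oxide-by-oxide delivered mass:
  SiO2: 353.8·0.9950 + 147.2·0.5208 = 428.7 pbw
  Al2O3: 353.8·0.003000 = 1.061 pbw
  CaO: 145.8·0.5647 + 147.2·0.4762 = 152.4 pbw
LOI: 145.8·0.4353 + 353.8·0.002000 + 147.2·0.003000 = 64.62 pbw
Resulting glass, batch − LOI: 646.8 − 64.62 = 582.2 pbw (equal to the oxide-mass sum)
percent share: oxide ÷ glass, ×100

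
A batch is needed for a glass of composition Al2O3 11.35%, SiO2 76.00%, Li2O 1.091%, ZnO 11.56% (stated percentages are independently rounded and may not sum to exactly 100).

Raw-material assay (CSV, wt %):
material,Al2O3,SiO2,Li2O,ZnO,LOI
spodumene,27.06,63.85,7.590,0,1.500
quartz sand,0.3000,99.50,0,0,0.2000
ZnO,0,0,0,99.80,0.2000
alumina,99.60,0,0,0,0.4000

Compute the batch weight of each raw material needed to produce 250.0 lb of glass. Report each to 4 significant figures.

All arithmetic carries full float precision from first step to last — the intermediate values are printed rounded to four significant figures in the printout — every reported value carries a single rounding — all derived quantities, including ignition loss, the totals, four oxide percentages, net glass mass, yield, are carried starting from the weights per 250.0 lb of glass in exact precision exactly as shown in question or answer.
The oxide mass targets at 250.0 lb glass:
  Al2O3: 11.35% × 250.0 = 28.38 lb
  SiO2: 76.00% × 250.0 = 190.0 lb
  Li2O: 1.091% × 250.0 = 2.728 lb
  ZnO: 11.56% × 250.0 = 28.90 lb
Balance tally, oxide-wise, with the batch weights as given, per the basis as stated (delivered sums recover each target given rounding of the digits):
  Al2O3: 35.94·0.2706 + 167.9·0.003000 + 18.22·0.9960 = 28.38 lb (target 28.38 lb)
  SiO2: 35.94·0.6385 + 167.9·0.9950 = 190.0 lb (target 190.0 lb)
  Li2O: 35.94·0.07590 = 2.728 lb (target 2.728 lb)
  ZnO: 28.96·0.9980 = 28.90 lb (target 28.90 lb)
Auditing the glass mass value: net batch after ignition = 250.0 lb (targets for the oxides total 250.0 lb; basis as stated: 250.0 lb — deltas are rounding alone).
Batch total: Σ batch = 251.0 lb; Σ batch·LOI gives LOI loss = 1.006 lb; glass ÷ batch gives a yield of 99.60%.

Batch per 250.0 lb glass:
  spodumene: 35.94 lb
  quartz sand: 167.9 lb
  ZnO: 28.96 lb
  alumina: 18.22 lb
Total batch = 251.0 lb; LOI loss = 1.006 lb; yield = 99.60%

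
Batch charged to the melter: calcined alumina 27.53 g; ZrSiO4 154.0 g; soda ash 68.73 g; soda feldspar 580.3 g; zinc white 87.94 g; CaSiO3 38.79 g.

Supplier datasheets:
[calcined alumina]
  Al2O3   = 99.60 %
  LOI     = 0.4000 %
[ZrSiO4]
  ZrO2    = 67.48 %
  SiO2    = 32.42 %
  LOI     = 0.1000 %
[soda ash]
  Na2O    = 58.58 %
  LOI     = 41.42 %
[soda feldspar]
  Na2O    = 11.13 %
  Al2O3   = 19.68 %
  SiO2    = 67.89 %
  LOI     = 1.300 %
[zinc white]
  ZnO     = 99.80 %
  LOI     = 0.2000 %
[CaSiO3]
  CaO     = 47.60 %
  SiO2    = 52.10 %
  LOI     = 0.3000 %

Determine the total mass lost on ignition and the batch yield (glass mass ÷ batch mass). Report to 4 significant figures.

LOI loss = 36.57 g; glass = 920.7 g; yield = 96.18%

The intermediate values are printed rounded to four significant digits on the page; all arithmetic keeps exact precision at each step; each reported figure takes a single rounding — derived quantities (the yield, the totals, ignition loss, the six compositions, net glass mass) are recomputed in full float precision from the batch weights per 920.7 g of glass exactly as shown in problem or answer.
Per-material ignition loss:
  calcined alumina: 27.53 × 0.004000 = 0.1101 g
  ZrSiO4: 154.0 × 0.001000 = 0.1540 g
  soda ash: 68.73 × 0.4142 = 28.47 g
  soda feldspar: 580.3 × 0.01300 = 7.544 g
  zinc white: 87.94 × 0.002000 = 0.1759 g
  CaSiO3: 38.79 × 0.003000 = 0.1164 g
Total LOI = 36.57 g
Glass = batch − LOI = 957.3 − 36.57 = 920.7 g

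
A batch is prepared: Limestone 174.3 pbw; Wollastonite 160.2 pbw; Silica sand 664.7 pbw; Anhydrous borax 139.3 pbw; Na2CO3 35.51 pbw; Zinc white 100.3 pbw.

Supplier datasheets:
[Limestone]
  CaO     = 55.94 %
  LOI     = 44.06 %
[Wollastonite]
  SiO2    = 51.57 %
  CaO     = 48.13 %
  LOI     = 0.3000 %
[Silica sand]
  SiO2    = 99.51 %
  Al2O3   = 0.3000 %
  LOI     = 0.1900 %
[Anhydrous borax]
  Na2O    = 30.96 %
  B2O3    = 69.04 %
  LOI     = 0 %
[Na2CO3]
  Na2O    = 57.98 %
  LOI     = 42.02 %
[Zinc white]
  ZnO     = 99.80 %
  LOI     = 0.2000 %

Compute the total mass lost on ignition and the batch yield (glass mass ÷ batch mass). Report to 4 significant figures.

LOI loss = 93.66 pbw; glass = 1181 pbw; yield = 92.65%

The intermediate values are printed with 4-significant-figure rounding in the printout. All internal work runs at full precision through the solve; each reported value receives exactly one rounding — derived quantities, including totals, the six compositions, the yield, ignition loss, glass mass, are rebuilt starting from the weights at 1181 pbw of glass at full precision precisely as stated by problem or answer.
Loss on ignition, line by line:
  Limestone: 174.3 × 0.4406 = 76.80 pbw
  Wollastonite: 160.2 × 0.003000 = 0.4806 pbw
  Silica sand: 664.7 × 0.001900 = 1.263 pbw
  Anhydrous borax: 139.3 × 0 = 0 pbw
  Na2CO3: 35.51 × 0.4202 = 14.92 pbw
  Zinc white: 100.3 × 0.002000 = 0.2006 pbw
Total LOI = 93.66 pbw
Glass = batch − LOI = 1274 − 93.66 = 1181 pbw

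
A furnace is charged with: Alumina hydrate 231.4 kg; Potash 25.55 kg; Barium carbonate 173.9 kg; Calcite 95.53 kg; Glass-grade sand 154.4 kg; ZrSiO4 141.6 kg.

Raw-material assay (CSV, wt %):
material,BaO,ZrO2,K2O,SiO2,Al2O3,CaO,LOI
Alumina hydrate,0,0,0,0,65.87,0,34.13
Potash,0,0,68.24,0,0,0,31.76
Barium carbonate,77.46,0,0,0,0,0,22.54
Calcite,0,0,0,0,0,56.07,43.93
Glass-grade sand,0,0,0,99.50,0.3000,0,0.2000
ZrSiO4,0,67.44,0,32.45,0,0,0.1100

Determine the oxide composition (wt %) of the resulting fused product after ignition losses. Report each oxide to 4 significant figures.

Rounding to four significant figures applies to every in-between result as printed. The whole derivation keeps full precision end to end — exactly one rounding lands on every reported result; the derived quantities (net glass mass, ignition loss, totals, six oxide percentages, the yield) are recomputed using the weight values for 653.7 kg of glass in full precision, exactly as shown in problem or answer.
What the batch supplies per oxide:
  BaO: 173.9·0.7746 = 134.7 kg
  ZrO2: 141.6·0.6744 = 95.50 kg
  K2O: 25.55·0.6824 = 17.44 kg
  SiO2: 154.4·0.9950 + 141.6·0.3245 = 199.6 kg
  Al2O3: 231.4·0.6587 + 154.4·0.003000 = 152.9 kg
  CaO: 95.53·0.5607 = 53.56 kg
LOI: 231.4·0.3413 + 25.55·0.3176 + 173.9·0.2254 + 95.53·0.4393 + 154.4·0.002000 + 141.6·0.001100 = 168.7 kg
Glass = total batch minus LOI = 822.4 − 168.7 = 653.7 kg (consistent with Σ oxide mass)
oxide / glass × 100 gives the wt %

Glass mass = 653.7 kg (batch 822.4 − LOI 168.7).
Composition: BaO 20.61%, ZrO2 14.61%, K2O 2.667%, SiO2 30.53%, Al2O3 23.39%, CaO 8.194%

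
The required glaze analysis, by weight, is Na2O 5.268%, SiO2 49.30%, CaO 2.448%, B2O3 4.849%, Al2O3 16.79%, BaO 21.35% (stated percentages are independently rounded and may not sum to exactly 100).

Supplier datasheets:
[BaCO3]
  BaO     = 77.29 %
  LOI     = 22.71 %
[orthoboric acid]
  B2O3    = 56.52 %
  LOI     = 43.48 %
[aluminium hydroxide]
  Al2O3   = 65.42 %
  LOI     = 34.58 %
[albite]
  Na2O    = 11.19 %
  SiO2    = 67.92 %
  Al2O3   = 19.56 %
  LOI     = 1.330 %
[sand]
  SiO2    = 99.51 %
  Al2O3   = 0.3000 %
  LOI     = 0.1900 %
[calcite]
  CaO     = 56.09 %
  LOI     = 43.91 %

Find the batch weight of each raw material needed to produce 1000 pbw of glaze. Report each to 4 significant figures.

Batch per 1000 pbw glaze:
  BaCO3: 276.2 pbw
  orthoboric acid: 85.79 pbw
  aluminium hydroxide: 115.1 pbw
  albite: 470.8 pbw
  sand: 174.1 pbw
  calcite: 43.64 pbw
Total batch = 1166 pbw; LOI loss = 165.6 pbw; yield = 85.79%

Working values appear rounded to four significant digits at each printed step. All internal work maintains full precision at every stage. Exactly one rounding goes into every reported result; derived quantities are recomputed in full precision (the yield, totals, glass mass, LOI, the six compositions) starting from the weights at 1000 pbw of glass, as quoted within the problem or the answer.
Per-oxide target masses for 1000 pbw glaze:
  Na2O: 5.268% × 1000 = 52.68 pbw
  SiO2: 49.30% × 1000 = 493.0 pbw
  CaO: 2.448% × 1000 = 24.48 pbw
  B2O3: 4.849% × 1000 = 48.49 pbw
  Al2O3: 16.79% × 1000 = 167.9 pbw
  BaO: 21.35% × 1000 = 213.5 pbw
Verifying the oxide balance per the reported batch figures, at the basis given (summed amounts equal target values given rounding of the digits):
  Na2O: 470.8·0.1119 = 52.68 pbw (target 52.68 pbw)
  SiO2: 470.8·0.6792 + 174.1·0.9951 = 493.0 pbw (target 493.0 pbw)
  CaO: 43.64·0.5609 = 24.48 pbw (target 24.48 pbw)
  B2O3: 85.79·0.5652 = 48.49 pbw (target 48.49 pbw)
  Al2O3: 115.1·0.6542 + 470.8·0.1956 + 174.1·0.003000 = 167.9 pbw (target 167.9 pbw)
  BaO: 276.2·0.7729 = 213.5 pbw (target 213.5 pbw)
Glass-mass closure: total batch − LOI = 1000 pbw (per-oxide target masses sum to 1000 pbw; basis as stated: 1000 pbw — any gap is answer rounding).
Whole-batch sum: Σ batch = 1166 pbw; the LOI term Σ batch·LOI equals 165.6 pbw; yield = glass ÷ total batch = 85.79%.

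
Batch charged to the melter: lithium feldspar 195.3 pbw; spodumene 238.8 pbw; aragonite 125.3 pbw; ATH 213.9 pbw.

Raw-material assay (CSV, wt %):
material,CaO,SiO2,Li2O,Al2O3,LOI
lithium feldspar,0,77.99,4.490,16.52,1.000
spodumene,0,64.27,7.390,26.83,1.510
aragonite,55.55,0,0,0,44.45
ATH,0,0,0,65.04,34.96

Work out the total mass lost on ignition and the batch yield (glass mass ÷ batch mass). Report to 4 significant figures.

LOI loss = 136.0 pbw; glass = 637.3 pbw; yield = 82.41%

Exact precision is carried from first step to last; in-progress results are shown, rounded to four significant figures, within the worked lines. Every reported value is rounded just once — all derived quantities are rebuilt in full float precision (ignition loss, four oxide percentages, glass mass, the totals, the yield) starting from the weights on 637.3 pbw of glass as set out in the problem or the answer.
LOI of each material in turn:
  lithium feldspar: 195.3 × 0.01000 = 1.953 pbw
  spodumene: 238.8 × 0.01510 = 3.606 pbw
  aragonite: 125.3 × 0.4445 = 55.70 pbw
  ATH: 213.9 × 0.3496 = 74.78 pbw
Total LOI = 136.0 pbw
Glass = batch − LOI = 773.3 − 136.0 = 637.3 pbw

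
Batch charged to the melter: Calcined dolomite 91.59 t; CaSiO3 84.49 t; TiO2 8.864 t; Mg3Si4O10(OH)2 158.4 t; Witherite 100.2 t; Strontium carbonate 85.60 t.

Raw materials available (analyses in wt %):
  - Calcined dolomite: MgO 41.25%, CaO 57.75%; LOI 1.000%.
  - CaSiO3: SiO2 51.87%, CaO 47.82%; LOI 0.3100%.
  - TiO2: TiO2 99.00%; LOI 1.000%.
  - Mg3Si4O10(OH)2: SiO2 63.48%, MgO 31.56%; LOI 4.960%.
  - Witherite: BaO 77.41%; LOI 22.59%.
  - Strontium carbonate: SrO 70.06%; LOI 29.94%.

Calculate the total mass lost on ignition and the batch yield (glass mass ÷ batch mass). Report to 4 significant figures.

LOI loss = 57.39 t; glass = 471.8 t; yield = 89.15%

Rounding to four significant digits governs every in-between result as printed. Full float precision is held throughout; each reported value sees exactly one rounding; all derived quantities, which include yield, ignition loss, totals, net glass mass, six oxide percentages, are recomputed at full float precision, as quoted within either problem or answer, starting from the weights per 471.8 t of glass.
LOI of each material in turn:
  Calcined dolomite: 91.59 × 0.01000 = 0.9159 t
  CaSiO3: 84.49 × 0.003100 = 0.2619 t
  TiO2: 8.864 × 0.01000 = 0.08864 t
  Mg3Si4O10(OH)2: 158.4 × 0.04960 = 7.857 t
  Witherite: 100.2 × 0.2259 = 22.64 t
  Strontium carbonate: 85.60 × 0.2994 = 25.63 t
Total LOI = 57.39 t
Glass = batch − LOI = 529.1 − 57.39 = 471.8 t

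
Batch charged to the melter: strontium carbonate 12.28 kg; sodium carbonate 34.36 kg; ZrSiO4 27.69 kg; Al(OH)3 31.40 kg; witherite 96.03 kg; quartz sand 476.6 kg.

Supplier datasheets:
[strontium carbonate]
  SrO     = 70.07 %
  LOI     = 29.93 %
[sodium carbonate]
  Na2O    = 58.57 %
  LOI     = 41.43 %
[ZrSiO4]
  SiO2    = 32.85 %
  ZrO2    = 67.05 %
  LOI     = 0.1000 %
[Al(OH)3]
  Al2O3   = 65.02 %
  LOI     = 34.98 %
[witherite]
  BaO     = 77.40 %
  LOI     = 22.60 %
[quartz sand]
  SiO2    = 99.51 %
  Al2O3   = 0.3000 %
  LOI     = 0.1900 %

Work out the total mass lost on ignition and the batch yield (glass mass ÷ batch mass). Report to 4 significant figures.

All internal work carries full float precision at every stage. Values along the way appear, rounded to four significant digits, alongside each step — every reported figure carries a single rounding; all derived quantities, including glass mass, the yield, the totals, ignition loss, six oxide percentages, are recomputed using the weight values at 626.8 kg of glass at full precision exactly as shown in either problem or answer.
Loss on ignition, line by line:
  strontium carbonate: 12.28 × 0.2993 = 3.675 kg
  sodium carbonate: 34.36 × 0.4143 = 14.24 kg
  ZrSiO4: 27.69 × 0.001000 = 0.02769 kg
  Al(OH)3: 31.40 × 0.3498 = 10.98 kg
  witherite: 96.03 × 0.2260 = 21.70 kg
  quartz sand: 476.6 × 0.001900 = 0.9055 kg
Total LOI = 51.53 kg
Glass = batch − LOI = 678.4 − 51.53 = 626.8 kg

LOI loss = 51.53 kg; glass = 626.8 kg; yield = 92.40%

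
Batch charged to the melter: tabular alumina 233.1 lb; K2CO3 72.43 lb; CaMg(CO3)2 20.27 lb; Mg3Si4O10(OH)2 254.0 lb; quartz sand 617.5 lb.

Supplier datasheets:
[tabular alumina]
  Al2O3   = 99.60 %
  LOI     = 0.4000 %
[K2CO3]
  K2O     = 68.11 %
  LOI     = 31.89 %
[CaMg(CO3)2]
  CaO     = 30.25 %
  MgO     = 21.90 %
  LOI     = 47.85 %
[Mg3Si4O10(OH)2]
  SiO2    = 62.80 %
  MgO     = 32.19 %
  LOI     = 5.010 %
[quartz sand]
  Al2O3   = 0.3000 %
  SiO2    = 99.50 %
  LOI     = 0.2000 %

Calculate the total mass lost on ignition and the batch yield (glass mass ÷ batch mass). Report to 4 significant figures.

Intermediates appear rounded to 4 significant digits when written out — every computation holds full float precision end to end; each reported number undergoes a single rounding. All derived quantities, which include totals, glass mass, five oxide percentages, the yield, ignition loss, are carried in full precision, as given in the problem or answer text, from the batch weights on 1150 lb of glass.
Ignition loss by material:
  tabular alumina: 233.1 × 0.004000 = 0.9324 lb
  K2CO3: 72.43 × 0.3189 = 23.10 lb
  CaMg(CO3)2: 20.27 × 0.4785 = 9.699 lb
  Mg3Si4O10(OH)2: 254.0 × 0.05010 = 12.73 lb
  quartz sand: 617.5 × 0.002000 = 1.235 lb
Total LOI = 47.69 lb
Glass = batch − LOI = 1197 − 47.69 = 1150 lb

LOI loss = 47.69 lb; glass = 1150 lb; yield = 96.02%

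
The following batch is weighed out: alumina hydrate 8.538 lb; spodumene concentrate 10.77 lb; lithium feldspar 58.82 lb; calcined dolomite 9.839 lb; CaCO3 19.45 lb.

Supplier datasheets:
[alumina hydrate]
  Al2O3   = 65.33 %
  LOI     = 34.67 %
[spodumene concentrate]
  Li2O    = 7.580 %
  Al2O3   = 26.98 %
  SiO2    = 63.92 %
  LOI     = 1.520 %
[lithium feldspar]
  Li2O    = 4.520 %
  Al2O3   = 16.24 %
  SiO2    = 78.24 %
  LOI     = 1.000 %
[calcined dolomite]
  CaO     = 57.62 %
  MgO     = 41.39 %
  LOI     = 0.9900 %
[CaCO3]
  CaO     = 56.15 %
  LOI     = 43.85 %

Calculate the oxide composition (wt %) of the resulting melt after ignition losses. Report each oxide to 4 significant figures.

In-progress results are shown, with 4-significant-digit rounding, in the working; full float precision is held in every operation. Exactly one rounding goes into each reported result — derived quantities, which include totals, the five compositions, LOI, yield, net glass mass, are recomputed at exact precision, as written in either problem or answer, from the weighed amounts for 95.08 lb of glass.
Delivered oxide masses:
  Li2O: 10.77·0.07580 + 58.82·0.04520 = 3.475 lb
  Al2O3: 8.538·0.6533 + 10.77·0.2698 + 58.82·0.1624 = 18.04 lb
  CaO: 9.839·0.5762 + 19.45·0.5615 = 16.59 lb
  SiO2: 10.77·0.6392 + 58.82·0.7824 = 52.90 lb
  MgO: 9.839·0.4139 = 4.072 lb
LOI: 8.538·0.3467 + 10.77·0.01520 + 58.82·0.01000 + 9.839·0.009900 + 19.45·0.4385 = 12.34 lb
Net of LOI, the glass mass = 107.4 − 12.34 = 95.08 lb (equal to the oxide-mass sum)
percent share: oxide ÷ glass, ×100

Glass mass = 95.08 lb (batch 107.4 − LOI 12.34).
Composition: Li2O 3.655%, Al2O3 18.97%, CaO 17.45%, SiO2 55.64%, MgO 4.283%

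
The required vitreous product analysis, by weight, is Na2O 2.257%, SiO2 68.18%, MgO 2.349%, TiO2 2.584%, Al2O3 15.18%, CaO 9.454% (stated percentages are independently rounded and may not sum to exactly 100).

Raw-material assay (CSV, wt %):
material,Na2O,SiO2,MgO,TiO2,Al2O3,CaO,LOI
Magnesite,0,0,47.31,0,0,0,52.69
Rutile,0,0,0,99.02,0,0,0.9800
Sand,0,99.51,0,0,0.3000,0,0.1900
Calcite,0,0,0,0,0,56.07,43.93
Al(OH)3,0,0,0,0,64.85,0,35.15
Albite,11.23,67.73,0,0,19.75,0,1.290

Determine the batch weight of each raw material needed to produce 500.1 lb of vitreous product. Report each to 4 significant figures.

Batch per 500.1 lb vitreous product:
  Magnesite: 24.83 lb
  Rutile: 13.05 lb
  Sand: 274.2 lb
  Calcite: 84.32 lb
  Al(OH)3: 85.18 lb
  Albite: 100.5 lb
Total batch = 582.1 lb; LOI loss = 82.01 lb; yield = 85.91%

All internal work carries full precision at all times. Intermediates are shown with 4-significant-digit rounding within the worked lines — each reported value carries a single rounding. Derived quantities are rebuilt starting from the weights at 500.1 lb of glass in full precision (yield, the six compositions, net glass mass, the totals, ignition loss) as set out in the problem or the answer.
The oxide mass targets at 500.1 lb vitreous product:
  Na2O: 2.257% × 500.1 = 11.29 lb
  SiO2: 68.18% × 500.1 = 341.0 lb
  MgO: 2.349% × 500.1 = 11.75 lb
  TiO2: 2.584% × 500.1 = 12.92 lb
  Al2O3: 15.18% × 500.1 = 75.92 lb
  CaO: 9.454% × 500.1 = 47.28 lb
Sums-versus-targets review from the weights as reported, per the basis as stated (each sum matches its target mass given rounding of the digits):
  Na2O: 100.5·0.1123 = 11.29 lb (target 11.29 lb)
  SiO2: 274.2·0.9951 + 100.5·0.6773 = 340.9 lb (target 341.0 lb)
  MgO: 24.83·0.4731 = 11.75 lb (target 11.75 lb)
  TiO2: 13.05·0.9902 = 12.92 lb (target 12.92 lb)
  Al2O3: 274.2·0.003000 + 85.18·0.6485 + 100.5·0.1975 = 75.91 lb (target 75.92 lb)
  CaO: 84.32·0.5607 = 47.28 lb (target 47.28 lb)
Auditing the glass mass value: Σ batch − LOI loss = 500.1 lb (the targets, summed, come to 500.1 lb; versus the stated basis of 500.1 lb — any gap is answer rounding).
Whole-batch sum: Σ batch = 582.1 lb; LOI removed, Σ of batch·LOI: 82.01 lb; glass ÷ batch gives a yield of 85.91%.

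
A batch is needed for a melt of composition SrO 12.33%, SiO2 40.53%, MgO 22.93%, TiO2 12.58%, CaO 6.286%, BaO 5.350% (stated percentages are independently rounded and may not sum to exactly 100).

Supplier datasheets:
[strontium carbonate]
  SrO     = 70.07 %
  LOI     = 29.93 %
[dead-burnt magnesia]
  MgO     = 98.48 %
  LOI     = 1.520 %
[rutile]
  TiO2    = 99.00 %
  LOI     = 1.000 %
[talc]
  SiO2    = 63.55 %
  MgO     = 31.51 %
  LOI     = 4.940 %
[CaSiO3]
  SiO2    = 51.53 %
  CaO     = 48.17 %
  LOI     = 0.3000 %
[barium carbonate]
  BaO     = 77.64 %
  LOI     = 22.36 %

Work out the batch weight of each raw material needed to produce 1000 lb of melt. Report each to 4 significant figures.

Batch per 1000 lb melt:
  strontium carbonate: 176.0 lb
  dead-burnt magnesia: 62.63 lb
  rutile: 127.1 lb
  talc: 532.0 lb
  CaSiO3: 130.5 lb
  barium carbonate: 68.91 lb
Total batch = 1097 lb; LOI loss = 96.98 lb; yield = 91.16%

Each numeric step runs at exact precision at each step — working values are displayed, rounded to four significant figures, within the worked lines. Each reported number is rounded exactly once; derived quantities (the totals, yield, glass mass, LOI, the six compositions) are re-derived at full float precision using the weight values on 1000 lb of glass, as given in the problem or answer text.
Per-oxide target masses for 1000 lb melt:
  SrO: 12.33% × 1000 = 123.3 lb
  SiO2: 40.53% × 1000 = 405.3 lb
  MgO: 22.93% × 1000 = 229.3 lb
  TiO2: 12.58% × 1000 = 125.8 lb
  CaO: 6.286% × 1000 = 62.86 lb
  BaO: 5.350% × 1000 = 53.50 lb
Mass-balance tally per oxide from the weights as reported, versus the basis set out (every target is met by its sum net of answer rounding effects):
  SrO: 176.0·0.7007 = 123.3 lb (target 123.3 lb)
  SiO2: 532.0·0.6355 + 130.5·0.5153 = 405.3 lb (target 405.3 lb)
  MgO: 62.63·0.9848 + 532.0·0.3151 = 229.3 lb (target 229.3 lb)
  TiO2: 127.1·0.9900 = 125.8 lb (target 125.8 lb)
  CaO: 130.5·0.4817 = 62.86 lb (target 62.86 lb)
  BaO: 68.91·0.7764 = 53.50 lb (target 53.50 lb)
Glass-mass closure: total batch − LOI = 1000 lb (the targets, summed, come to 1000 lb; versus the stated basis of 1000 lb — a pure rounding effect).
Batch grand total — Σ batch = 1097 lb; ignition loss, Σ(batch × LOI) = 96.98 lb; as yield: glass ÷ batch → 91.16%.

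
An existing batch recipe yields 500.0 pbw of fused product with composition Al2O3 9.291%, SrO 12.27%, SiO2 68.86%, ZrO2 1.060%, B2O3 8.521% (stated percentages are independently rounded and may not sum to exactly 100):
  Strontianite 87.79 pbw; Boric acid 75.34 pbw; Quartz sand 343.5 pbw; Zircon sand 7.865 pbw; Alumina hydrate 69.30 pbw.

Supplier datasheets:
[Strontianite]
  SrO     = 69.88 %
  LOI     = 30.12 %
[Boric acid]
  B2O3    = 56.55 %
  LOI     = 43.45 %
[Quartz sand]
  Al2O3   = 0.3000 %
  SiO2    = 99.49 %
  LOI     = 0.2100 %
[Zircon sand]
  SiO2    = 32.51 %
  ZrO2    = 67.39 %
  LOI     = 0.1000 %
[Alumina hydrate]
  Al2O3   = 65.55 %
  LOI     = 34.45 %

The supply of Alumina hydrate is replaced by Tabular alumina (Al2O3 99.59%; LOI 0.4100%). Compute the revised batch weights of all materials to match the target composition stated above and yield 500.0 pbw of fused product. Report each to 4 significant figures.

Revised batch per 500.0 pbw fused product:
  Strontianite: 87.79 pbw
  Boric acid: 75.34 pbw
  Quartz sand: 343.5 pbw
  Zircon sand: 7.865 pbw
  Tabular alumina: 45.61 pbw
Total batch = 560.1 pbw; LOI loss = 60.09 pbw

Working values are printed (rounded to 4 significant digits) across the worked steps — the whole derivation holds exact precision throughout; a single rounding finalizes every reported figure — derived quantities, which include ignition loss, glass mass, the five compositions, the yield, the totals, are recomputed in exact precision, as quoted within the problem or the answer, from the weighed amounts for 500.0 pbw of glass.
The oxide mass targets at 500.0 pbw fused product:
  Al2O3: 9.291% × 500.0 = 46.46 pbw
  SrO: 12.27% × 500.0 = 61.35 pbw
  SiO2: 68.86% × 500.0 = 344.3 pbw
  ZrO2: 1.060% × 500.0 = 5.300 pbw
  B2O3: 8.521% × 500.0 = 42.60 pbw
Checking each oxide sum using the reported weights, at the basis given (sums match the target masses modulo rounding of the values):
  Al2O3: 343.5·0.003000 + 45.61·0.9959 = 46.45 pbw (target 46.46 pbw)
  SrO: 87.79·0.6988 = 61.35 pbw (target 61.35 pbw)
  SiO2: 343.5·0.9949 + 7.865·0.3251 = 344.3 pbw (target 344.3 pbw)
  ZrO2: 7.865·0.6739 = 5.300 pbw (target 5.300 pbw)
  B2O3: 75.34·0.5655 = 42.60 pbw (target 42.60 pbw)
Auditing the glass mass value: net batch after ignition = 500.0 pbw (targets for the oxides total 500.0 pbw; with the basis standing at 500.0 pbw — differing by rounding only).
Total batch = Σ batch = 560.1 pbw; the LOI term Σ batch·LOI equals 60.09 pbw; yield: glass divided by total = 89.27%.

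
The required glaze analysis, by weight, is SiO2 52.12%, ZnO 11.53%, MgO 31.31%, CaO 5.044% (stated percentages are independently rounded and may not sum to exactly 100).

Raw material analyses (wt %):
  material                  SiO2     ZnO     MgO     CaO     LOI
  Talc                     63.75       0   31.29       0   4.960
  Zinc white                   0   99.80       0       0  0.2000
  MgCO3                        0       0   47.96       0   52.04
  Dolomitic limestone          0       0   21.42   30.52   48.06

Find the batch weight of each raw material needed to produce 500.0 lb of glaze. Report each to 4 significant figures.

The working math keeps full precision through every step — mid-chain values are printed rounded off to 4 significant figures in the printout. Each reported result is rounded a single time — the derived quantities, including glass mass, ignition loss, totals, the four compositions, the yield, are recomputed from the batch weights per 500.0 lb of glass in full precision, as they appear in the problem or the answer.
Target oxide masses per 500.0 lb glaze:
  SiO2: 52.12% × 500.0 = 260.6 lb
  ZnO: 11.53% × 500.0 = 57.65 lb
  MgO: 31.31% × 500.0 = 156.6 lb
  CaO: 5.044% × 500.0 = 25.22 lb
A balance pass over the oxides, given the weights on record, versus the basis set out (every target is met by its sum exact up to rounding of places):
  SiO2: 408.8·0.6375 = 260.6 lb (target 260.6 lb)
  ZnO: 57.77·0.9980 = 57.65 lb (target 57.65 lb)
  MgO: 408.8·0.3129 + 22.81·0.4796 + 82.63·0.2142 = 156.6 lb (target 156.6 lb)
  CaO: 82.63·0.3052 = 25.22 lb (target 25.22 lb)
Glass-mass closure: Σ batch − LOI loss = 500.0 lb (the Σ of target masses is 500.0 lb; with the basis standing at 500.0 lb — deltas are rounding alone).
Whole-batch sum: Σ batch = 572.0 lb; LOI loss = Σ batch·LOI = 71.97 lb; yield, glass over the total, = 87.42%.

Batch per 500.0 lb glaze:
  Talc: 408.8 lb
  Zinc white: 57.77 lb
  MgCO3: 22.81 lb
  Dolomitic limestone: 82.63 lb
Total batch = 572.0 lb; LOI loss = 71.97 lb; yield = 87.42%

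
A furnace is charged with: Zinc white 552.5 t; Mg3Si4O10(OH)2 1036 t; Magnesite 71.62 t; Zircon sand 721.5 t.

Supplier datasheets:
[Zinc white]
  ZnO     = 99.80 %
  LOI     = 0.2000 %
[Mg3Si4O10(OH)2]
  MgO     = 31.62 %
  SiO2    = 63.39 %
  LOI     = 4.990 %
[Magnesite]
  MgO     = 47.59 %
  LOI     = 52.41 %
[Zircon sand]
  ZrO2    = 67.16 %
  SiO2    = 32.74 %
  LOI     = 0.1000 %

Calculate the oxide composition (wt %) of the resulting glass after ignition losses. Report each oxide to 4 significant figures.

Mid-chain values are printed, with 4-significant-figure rounding, within the worked lines — every computation runs at full float precision through the solve; exactly one rounding goes into each reported result. The derived quantities are carried from the batch weights for 2291 t of glass at exact precision (the four compositions, totals, glass mass, the yield, LOI) as set out in the problem or answer text.
Oxide-by-oxide delivered mass:
  MgO: 1036·0.3162 + 71.62·0.4759 = 361.7 t
  ZrO2: 721.5·0.6716 = 484.6 t
  ZnO: 552.5·0.9980 = 551.4 t
  SiO2: 1036·0.6339 + 721.5·0.3274 = 892.9 t
LOI: 552.5·0.002000 + 1036·0.04990 + 71.62·0.5241 + 721.5·0.001000 = 91.06 t
Net of LOI, the glass mass = 2382 − 91.06 = 2291 t (consistent with Σ oxide mass)
percent by weight: oxide/glass ×100

Glass mass = 2291 t (batch 2382 − LOI 91.06).
Composition: MgO 15.79%, ZrO2 21.15%, ZnO 24.07%, SiO2 38.98%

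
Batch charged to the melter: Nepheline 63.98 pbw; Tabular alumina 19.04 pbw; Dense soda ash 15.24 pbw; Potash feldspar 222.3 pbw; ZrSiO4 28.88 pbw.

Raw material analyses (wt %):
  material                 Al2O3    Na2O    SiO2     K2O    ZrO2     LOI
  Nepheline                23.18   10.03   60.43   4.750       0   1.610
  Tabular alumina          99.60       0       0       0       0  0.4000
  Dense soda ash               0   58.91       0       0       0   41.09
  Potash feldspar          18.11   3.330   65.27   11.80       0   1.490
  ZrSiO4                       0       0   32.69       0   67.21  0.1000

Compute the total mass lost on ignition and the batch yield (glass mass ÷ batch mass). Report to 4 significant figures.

Working values are rounded to 4 significant figures wherever printed; all arithmetic maintains exact precision all the way through. Each reported number is rounded once only; all derived quantities (LOI, totals, yield, the five compositions, net glass mass) are re-derived from the weighed amounts for 338.7 pbw of glass in full float precision, precisely as stated by the question or the answer.
LOI of each material in turn:
  Nepheline: 63.98 × 0.01610 = 1.030 pbw
  Tabular alumina: 19.04 × 0.004000 = 0.07616 pbw
  Dense soda ash: 15.24 × 0.4109 = 6.262 pbw
  Potash feldspar: 222.3 × 0.01490 = 3.312 pbw
  ZrSiO4: 28.88 × 0.001000 = 0.02888 pbw
Total LOI = 10.71 pbw
Glass = batch − LOI = 349.4 − 10.71 = 338.7 pbw

LOI loss = 10.71 pbw; glass = 338.7 pbw; yield = 96.94%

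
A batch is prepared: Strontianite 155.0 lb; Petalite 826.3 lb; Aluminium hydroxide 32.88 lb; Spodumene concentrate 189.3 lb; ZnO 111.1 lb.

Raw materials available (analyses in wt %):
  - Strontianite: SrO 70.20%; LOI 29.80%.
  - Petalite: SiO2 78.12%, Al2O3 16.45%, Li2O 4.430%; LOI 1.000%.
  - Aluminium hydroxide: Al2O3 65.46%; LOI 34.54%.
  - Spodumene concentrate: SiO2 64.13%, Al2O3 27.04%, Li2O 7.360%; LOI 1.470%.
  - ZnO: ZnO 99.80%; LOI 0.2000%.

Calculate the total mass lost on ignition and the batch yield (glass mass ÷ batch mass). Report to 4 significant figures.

Values along the way appear rounded to four significant digits between the steps; all arithmetic runs at full precision through the solve — each reported result is rounded only once. All derived quantities, which include glass mass, totals, five oxide percentages, ignition loss, yield, are re-derived at exact precision, as written in the question or the answer, from the weighed amounts at 1246 lb of glass.
Material-by-material LOI:
  Strontianite: 155.0 × 0.2980 = 46.19 lb
  Petalite: 826.3 × 0.01000 = 8.263 lb
  Aluminium hydroxide: 32.88 × 0.3454 = 11.36 lb
  Spodumene concentrate: 189.3 × 0.01470 = 2.783 lb
  ZnO: 111.1 × 0.002000 = 0.2222 lb
Total LOI = 68.81 lb
Glass = batch − LOI = 1315 − 68.81 = 1246 lb

LOI loss = 68.81 lb; glass = 1246 lb; yield = 94.77%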